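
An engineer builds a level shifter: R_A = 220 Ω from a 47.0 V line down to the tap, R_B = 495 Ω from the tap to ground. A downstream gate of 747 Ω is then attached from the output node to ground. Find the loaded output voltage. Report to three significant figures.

V_out ≈ 27.0 V

The load sits in parallel with R_B: R_B‖R_L = (495 × 747) / (495 + 747) = 297.7 Ω.
V_out = 47.0 × 297.7 / (220 + 297.7) = 47.0 × 297.7/517.7 = 27.0 V.
(Unloaded it would have been 32.5 V.)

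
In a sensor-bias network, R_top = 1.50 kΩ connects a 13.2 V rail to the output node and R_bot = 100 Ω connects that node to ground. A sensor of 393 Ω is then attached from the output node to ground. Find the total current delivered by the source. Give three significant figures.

I ≈ 8.36 mA

R_bot‖R_L = 79.72 Ω, so the source sees R_top + R_bot‖R_L = 1580 Ω.
I = 13.2 V / 1580 Ω = 8.36 mA.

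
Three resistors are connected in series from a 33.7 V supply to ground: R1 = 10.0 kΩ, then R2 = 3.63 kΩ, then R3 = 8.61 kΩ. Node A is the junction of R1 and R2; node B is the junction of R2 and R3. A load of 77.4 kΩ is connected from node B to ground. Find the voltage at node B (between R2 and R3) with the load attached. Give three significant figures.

V ≈ 12.2 V

At node B, R3 is in parallel with the load: R3‖R_L = 7.748 kΩ.
Below node A the resistance is R2 + (R3‖R_L) = 11.38 kΩ, so V_A = 33.7 × 11.38/21.38 = 17.94 V.
Then V_B = V_A × (R3‖R_L)/(R2 + R3‖R_L) = 17.94 × 7.748/11.38 = 12.2 V.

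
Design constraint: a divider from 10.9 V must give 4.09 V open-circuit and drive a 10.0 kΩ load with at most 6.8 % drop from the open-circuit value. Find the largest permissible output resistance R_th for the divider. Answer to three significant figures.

Loading drop = R_th/(R_th + R_L) ≤ 0.0680, so R_th ≤ R_L · ε/(1−ε) = 10.0 kΩ × 0.0680/0.9320 = 730 Ω.

R_th ≤ 730 Ω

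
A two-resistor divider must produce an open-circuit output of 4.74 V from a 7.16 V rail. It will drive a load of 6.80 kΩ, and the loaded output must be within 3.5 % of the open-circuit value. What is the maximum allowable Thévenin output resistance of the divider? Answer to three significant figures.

R_th ≤ 247 Ω

Loading drop = R_th/(R_th + R_L) ≤ 0.0350, so R_th ≤ R_L · ε/(1−ε) = 6.80 kΩ × 0.0350/0.9650 = 247 Ω.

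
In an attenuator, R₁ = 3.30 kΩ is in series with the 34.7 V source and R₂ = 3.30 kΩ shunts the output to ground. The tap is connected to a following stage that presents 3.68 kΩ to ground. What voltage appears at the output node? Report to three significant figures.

The load sits in parallel with R₂: R₂‖R_L = (3.30 × 3.68) / (3.30 + 3.68) = 1.740 kΩ.
V_out = 34.7 × 1.740 / (3.30 + 1.740) = 34.7 × 1.740/5.040 = 12.0 V.

V_out ≈ 12.0 V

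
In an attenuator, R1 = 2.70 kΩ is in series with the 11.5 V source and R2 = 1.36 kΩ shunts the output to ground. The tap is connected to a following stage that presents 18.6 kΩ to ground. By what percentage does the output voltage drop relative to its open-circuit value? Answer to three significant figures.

4.64 %

The divider's output (Thévenin) resistance is R1‖R2 = 0.9044 kΩ.
Fractional drop under load = R_th/(R_th + R_L) = 0.9044 / (0.9044 + 18.6) = 0.04637.
So the output falls by 4.64 %.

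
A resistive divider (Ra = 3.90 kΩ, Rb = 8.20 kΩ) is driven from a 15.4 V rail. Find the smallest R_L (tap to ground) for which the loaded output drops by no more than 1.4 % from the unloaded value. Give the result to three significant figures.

Output resistance R_th = Ra‖Rb = (3.90 × 8.20)/12.10 = 2.643 kΩ.
The fractional drop is R_th/(R_th + R_L); requiring this ≤ 0.0140 gives R_L ≥ R_th(1/0.0140 − 1) = 2.643 × 70.43 = 186 kΩ.

R_L(min) ≈ 186 kΩ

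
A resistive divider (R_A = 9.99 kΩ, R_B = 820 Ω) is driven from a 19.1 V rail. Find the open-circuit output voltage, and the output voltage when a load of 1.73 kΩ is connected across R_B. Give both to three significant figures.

Open-circuit: V = 19.1 × 820/(9990 + 820) = 1.45 V.
With the load, R_B becomes R_B‖R_L = 556.3 Ω, so V = 19.1 × 556.3/10550 = 1.01 V.

Unloaded: 1.45 V; loaded: 1.01 V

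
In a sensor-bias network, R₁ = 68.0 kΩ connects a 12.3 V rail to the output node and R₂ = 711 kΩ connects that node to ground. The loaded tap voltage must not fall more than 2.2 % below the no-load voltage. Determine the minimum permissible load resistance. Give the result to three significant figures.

R_L(min) ≈ 2.76 MΩ

Output resistance R_th = R₁‖R₂ = (68.0 × 711)/779.0 = 62.06 kΩ.
The fractional drop is R_th/(R_th + R_L); requiring this ≤ 0.0220 gives R_L ≥ R_th(1/0.0220 − 1) = 62.06 × 44.45 = 2.76 MΩ.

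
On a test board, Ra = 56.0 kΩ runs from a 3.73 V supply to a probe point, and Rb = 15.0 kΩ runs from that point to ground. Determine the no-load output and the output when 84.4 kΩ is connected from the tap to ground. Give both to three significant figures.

Unloaded: 0.788 V; loaded: 0.691 V

Open-circuit: V = 3.73 × 15.0/(56.0 + 15.0) = 0.788 V.
With the load, Rb becomes Rb‖R_L = 12.74 kΩ, so V = 3.73 × 12.74/68.74 = 0.691 V.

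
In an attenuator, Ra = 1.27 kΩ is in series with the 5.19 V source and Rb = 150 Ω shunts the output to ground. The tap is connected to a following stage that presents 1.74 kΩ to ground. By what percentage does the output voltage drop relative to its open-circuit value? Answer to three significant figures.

7.16 %

The divider's output (Thévenin) resistance is Ra‖Rb = 134.2 Ω.
Fractional drop under load = R_th/(R_th + R_L) = 134.2 / (134.2 + 1740) = 0.07158.
So the output falls by 7.16 %.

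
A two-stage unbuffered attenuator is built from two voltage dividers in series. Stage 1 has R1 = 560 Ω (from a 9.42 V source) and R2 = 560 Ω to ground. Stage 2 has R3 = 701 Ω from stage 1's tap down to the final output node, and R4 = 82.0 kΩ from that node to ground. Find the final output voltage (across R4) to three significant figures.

Stage 2 presents R3+R4 = 82700 Ω as a load on stage 1's tap.
Stage 1's lower leg becomes R2‖(R3+R4) = 556.2 Ω, so V_mid = 9.42 × 556.2/1116 = 4.694 V.
Stage 2 is itself unloaded: V_out = V_mid × R4/(R3+R4) = 4.694 × 82000/82700 = 4.65 V.

V_out ≈ 4.65 V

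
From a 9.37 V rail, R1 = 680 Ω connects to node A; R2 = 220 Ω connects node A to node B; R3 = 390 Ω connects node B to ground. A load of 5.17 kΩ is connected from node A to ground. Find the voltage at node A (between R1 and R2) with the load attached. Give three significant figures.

Below node A the series string R2+R3 = 610.0 Ω sits in parallel with the 5170 Ω load: 545.6 Ω.
V_A = 9.37 × 545.6/(680 + 545.6) = 4.17 V.

V ≈ 4.17 V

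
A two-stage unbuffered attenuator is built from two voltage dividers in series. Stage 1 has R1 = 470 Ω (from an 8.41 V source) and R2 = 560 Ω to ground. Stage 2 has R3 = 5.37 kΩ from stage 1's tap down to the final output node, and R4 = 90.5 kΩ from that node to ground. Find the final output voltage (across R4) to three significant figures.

V_out ≈ 4.30 V

Stage 2 presents R3+R4 = 95870 Ω as a load on stage 1's tap.
Stage 1's lower leg becomes R2‖(R3+R4) = 556.7 Ω, so V_mid = 8.41 × 556.7/1027 = 4.560 V.
Stage 2 is itself unloaded: V_out = V_mid × R4/(R3+R4) = 4.560 × 90500/95870 = 4.30 V.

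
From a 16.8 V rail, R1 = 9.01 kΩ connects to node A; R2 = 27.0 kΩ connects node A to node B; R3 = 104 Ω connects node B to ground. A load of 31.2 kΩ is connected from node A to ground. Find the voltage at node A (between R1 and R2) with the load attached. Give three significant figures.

V ≈ 10.4 V

Below node A the series string R2+R3 = 27100 Ω sits in parallel with the 31200 Ω load: 14500 Ω.
V_A = 16.8 × 14500/(9010 + 14500) = 10.4 V.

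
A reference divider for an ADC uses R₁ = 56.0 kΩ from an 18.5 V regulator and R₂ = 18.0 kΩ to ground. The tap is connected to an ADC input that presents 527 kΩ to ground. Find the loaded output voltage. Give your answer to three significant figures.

The load sits in parallel with R₂: R₂‖R_L = (18.0 × 527) / (18.0 + 527) = 17.41 kΩ.
V_out = 18.5 × 17.41 / (56.0 + 17.41) = 18.5 × 17.41/73.41 = 4.39 V.

V_out ≈ 4.39 V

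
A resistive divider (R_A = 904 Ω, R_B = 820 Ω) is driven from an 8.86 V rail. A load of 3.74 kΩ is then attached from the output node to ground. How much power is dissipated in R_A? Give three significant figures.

Total resistance from the source is R_A + (R_B‖R_L) = 1577 Ω, so I = 8.86/1577 Ω = 5.620 mA.
P = I²·R_A = (5.620 mA)² × 904 Ω = 28.6 mW.

P ≈ 28.6 mW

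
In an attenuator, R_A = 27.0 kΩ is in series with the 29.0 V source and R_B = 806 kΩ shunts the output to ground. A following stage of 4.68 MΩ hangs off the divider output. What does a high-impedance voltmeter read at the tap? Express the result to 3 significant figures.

V_out ≈ 27.9 V

The load sits in parallel with R_B: R_B‖R_L = (806 × 4680) / (806 + 4680) = 687.6 kΩ.
V_out = 29.0 × 687.6 / (27.0 + 687.6) = 29.0 × 687.6/714.6 = 27.9 V.
(Unloaded it would have been 28.1 V.)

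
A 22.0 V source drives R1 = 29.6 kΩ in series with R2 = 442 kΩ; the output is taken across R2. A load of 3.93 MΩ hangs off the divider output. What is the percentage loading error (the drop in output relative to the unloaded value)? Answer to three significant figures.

The divider's output (Thévenin) resistance is R1‖R2 = 27.74 kΩ.
Fractional drop under load = R_th/(R_th + R_L) = 27.74 / (27.74 + 3930) = 0.007010.
So the output falls by 0.701 %.

0.701 %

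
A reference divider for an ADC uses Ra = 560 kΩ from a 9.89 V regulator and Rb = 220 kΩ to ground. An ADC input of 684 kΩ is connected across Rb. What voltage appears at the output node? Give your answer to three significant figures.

V_out ≈ 2.27 V

The load sits in parallel with Rb: Rb‖R_L = (220 × 684) / (220 + 684) = 166.5 kΩ.
V_out = 9.89 × 166.5 / (560 + 166.5) = 9.89 × 166.5/726.5 = 2.27 V.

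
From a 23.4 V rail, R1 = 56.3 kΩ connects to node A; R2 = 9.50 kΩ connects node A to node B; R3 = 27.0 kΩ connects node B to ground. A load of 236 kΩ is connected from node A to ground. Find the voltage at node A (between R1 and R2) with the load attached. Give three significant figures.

V ≈ 8.41 V

Below node A the series string R2+R3 = 36.50 kΩ sits in parallel with the 236 kΩ load: 31.61 kΩ.
V_A = 23.4 × 31.61/(56.3 + 31.61) = 8.41 V.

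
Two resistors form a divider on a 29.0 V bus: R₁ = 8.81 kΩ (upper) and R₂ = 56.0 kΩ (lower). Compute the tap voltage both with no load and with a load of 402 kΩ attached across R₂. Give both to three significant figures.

Open-circuit: V = 29.0 × 56.0/(8.81 + 56.0) = 25.1 V.
With the load, R₂ becomes R₂‖R_L = 49.15 kΩ, so V = 29.0 × 49.15/57.96 = 24.6 V.

Unloaded: 25.1 V; loaded: 24.6 V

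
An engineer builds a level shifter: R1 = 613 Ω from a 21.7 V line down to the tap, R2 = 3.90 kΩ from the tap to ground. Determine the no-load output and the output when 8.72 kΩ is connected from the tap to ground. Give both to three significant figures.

Open-circuit: V = 21.7 × 3900/(613 + 3900) = 18.8 V.
With the load, R2 becomes R2‖R_L = 2695 Ω, so V = 21.7 × 2695/3308 = 17.7 V.

Unloaded: 18.8 V; loaded: 17.7 V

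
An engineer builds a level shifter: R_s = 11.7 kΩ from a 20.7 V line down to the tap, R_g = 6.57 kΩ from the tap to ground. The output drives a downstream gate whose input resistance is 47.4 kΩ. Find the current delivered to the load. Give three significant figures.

R_g‖R_L = 5.770 kΩ; V_out = 20.7 × 5.770/17.47 = 6.837 V.
I_L = V_out / R_L = 6.837 / 47.4 kΩ = 0.144 mA.

I_L ≈ 0.144 mA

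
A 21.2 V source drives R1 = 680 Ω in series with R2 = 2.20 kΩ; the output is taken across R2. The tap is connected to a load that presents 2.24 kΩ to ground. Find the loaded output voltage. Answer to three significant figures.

V_out ≈ 13.1 V

The load sits in parallel with R2: R2‖R_L = (2200 × 2240) / (2200 + 2240) = 1110 Ω.
V_out = 21.2 × 1110 / (680 + 1110) = 21.2 × 1110/1790 = 13.1 V.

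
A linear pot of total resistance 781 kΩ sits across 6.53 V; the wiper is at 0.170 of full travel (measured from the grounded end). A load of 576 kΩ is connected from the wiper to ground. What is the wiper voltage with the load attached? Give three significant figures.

The wiper splits the pot into (1−α)R = 648.2 kΩ above and αR = 132.8 kΩ below.
Lower section ‖ load = 107.9 kΩ.
V_wiper = 6.53 × 107.9/(648.2 + 107.9) = 0.932 V.

V ≈ 0.932 V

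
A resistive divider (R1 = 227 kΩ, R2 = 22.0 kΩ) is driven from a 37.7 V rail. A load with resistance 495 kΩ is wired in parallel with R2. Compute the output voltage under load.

The load sits in parallel with R2: R2‖R_L = (22.0 × 495) / (22.0 + 495) = 21.06 kΩ.
V_out = 37.7 × 21.06 / (227 + 21.06) = 37.7 × 21.06/248.1 = 3.20 V.
(Unloaded it would have been 3.33 V.)

V_out ≈ 3.20 V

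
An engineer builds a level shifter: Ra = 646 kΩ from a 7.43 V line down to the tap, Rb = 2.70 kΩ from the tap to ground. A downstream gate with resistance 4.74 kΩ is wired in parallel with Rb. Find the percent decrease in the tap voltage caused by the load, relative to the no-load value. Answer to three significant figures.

36.2 %

The divider's output (Thévenin) resistance is Ra‖Rb = 2.689 kΩ.
Fractional drop under load = R_th/(R_th + R_L) = 2.689 / (2.689 + 4.74) = 0.3619.
So the output falls by 36.2 %.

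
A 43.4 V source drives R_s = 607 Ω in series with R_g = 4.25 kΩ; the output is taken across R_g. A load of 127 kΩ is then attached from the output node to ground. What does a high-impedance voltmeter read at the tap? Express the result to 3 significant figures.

V_out ≈ 37.8 V

The load sits in parallel with R_g: R_g‖R_L = (4250 × 127000) / (4250 + 127000) = 4112 Ω.
V_out = 43.4 × 4112 / (607 + 4112) = 43.4 × 4112/4719 = 37.8 V.
(Unloaded it would have been 38.0 V.)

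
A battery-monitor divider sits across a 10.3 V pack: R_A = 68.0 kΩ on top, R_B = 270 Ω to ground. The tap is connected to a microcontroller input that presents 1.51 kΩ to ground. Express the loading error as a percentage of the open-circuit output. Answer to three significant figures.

15.1 %

The divider's output (Thévenin) resistance is R_A‖R_B = 268.9 Ω.
Fractional drop under load = R_th/(R_th + R_L) = 268.9 / (268.9 + 1510) = 0.1512.
So the output falls by 15.1 %.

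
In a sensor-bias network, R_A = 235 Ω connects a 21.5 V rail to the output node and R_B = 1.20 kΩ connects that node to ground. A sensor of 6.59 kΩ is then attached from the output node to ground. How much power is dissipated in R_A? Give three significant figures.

Total resistance from the source is R_A + (R_B‖R_L) = 1250 Ω, so I = 21.5/1250 Ω = 17.20 mA.
P = I²·R_A = (17.20 mA)² × 235 Ω = 69.5 mW.

P ≈ 69.5 mW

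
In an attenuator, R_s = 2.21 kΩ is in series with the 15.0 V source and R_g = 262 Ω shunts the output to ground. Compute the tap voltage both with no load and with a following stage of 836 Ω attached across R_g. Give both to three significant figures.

Open-circuit: V = 15.0 × 262/(2210 + 262) = 1.59 V.
With the load, R_g becomes R_g‖R_L = 199.5 Ω, so V = 15.0 × 199.5/2409 = 1.24 V.

Unloaded: 1.59 V; loaded: 1.24 V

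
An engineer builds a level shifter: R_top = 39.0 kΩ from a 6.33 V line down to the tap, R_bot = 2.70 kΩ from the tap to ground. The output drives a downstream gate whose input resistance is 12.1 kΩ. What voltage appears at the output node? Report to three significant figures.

The load sits in parallel with R_bot: R_bot‖R_L = (2.70 × 12.1) / (2.70 + 12.1) = 2.207 kΩ.
V_out = 6.33 × 2.207 / (39.0 + 2.207) = 6.33 × 2.207/41.21 = 0.339 V.
(Unloaded it would have been 0.410 V.)

V_out ≈ 0.339 V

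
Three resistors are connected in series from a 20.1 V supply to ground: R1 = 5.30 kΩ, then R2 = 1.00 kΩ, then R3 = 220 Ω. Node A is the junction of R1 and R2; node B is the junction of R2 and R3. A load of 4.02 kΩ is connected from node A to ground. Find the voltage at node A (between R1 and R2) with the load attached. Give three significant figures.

V ≈ 3.02 V

Below node A the series string R2+R3 = 1220 Ω sits in parallel with the 4020 Ω load: 936.0 Ω.
V_A = 20.1 × 936.0/(5300 + 936.0) = 3.02 V.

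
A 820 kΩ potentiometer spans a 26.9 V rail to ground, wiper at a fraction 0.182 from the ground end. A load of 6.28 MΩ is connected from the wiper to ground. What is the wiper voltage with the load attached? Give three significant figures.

The wiper splits the pot into (1−α)R = 670.8 kΩ above and αR = 149.2 kΩ below.
Lower section ‖ load = 145.8 kΩ.
V_wiper = 26.9 × 145.8/(670.8 + 145.8) = 4.80 V.

V ≈ 4.80 V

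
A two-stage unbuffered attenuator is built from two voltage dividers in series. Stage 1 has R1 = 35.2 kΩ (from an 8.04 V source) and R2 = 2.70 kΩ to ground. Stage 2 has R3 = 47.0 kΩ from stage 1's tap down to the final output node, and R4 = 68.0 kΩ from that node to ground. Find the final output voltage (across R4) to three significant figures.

Stage 2 presents R3+R4 = 115.0 kΩ as a load on stage 1's tap.
Stage 1's lower leg becomes R2‖(R3+R4) = 2.638 kΩ, so V_mid = 8.04 × 2.638/37.84 = 0.5605 V.
Stage 2 is itself unloaded: V_out = V_mid × R4/(R3+R4) = 0.5605 × 68.0/115.0 = 0.331 V.

V_out ≈ 0.331 V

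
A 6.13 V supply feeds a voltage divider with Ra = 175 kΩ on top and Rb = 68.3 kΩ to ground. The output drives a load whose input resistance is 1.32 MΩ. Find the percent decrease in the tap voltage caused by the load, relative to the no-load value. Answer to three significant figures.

3.59 %

The divider's output (Thévenin) resistance is Ra‖Rb = 49.13 kΩ.
Fractional drop under load = R_th/(R_th + R_L) = 49.13 / (49.13 + 1320) = 0.03588.
So the output falls by 3.59 %.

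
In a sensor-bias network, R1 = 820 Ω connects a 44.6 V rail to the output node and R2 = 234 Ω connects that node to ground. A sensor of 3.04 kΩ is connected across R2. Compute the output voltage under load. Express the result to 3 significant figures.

V_out ≈ 9.34 V

The load sits in parallel with R2: R2‖R_L = (234 × 3040) / (234 + 3040) = 217.3 Ω.
V_out = 44.6 × 217.3 / (820 + 217.3) = 44.6 × 217.3/1037 = 9.34 V.
(Unloaded it would have been 9.90 V.)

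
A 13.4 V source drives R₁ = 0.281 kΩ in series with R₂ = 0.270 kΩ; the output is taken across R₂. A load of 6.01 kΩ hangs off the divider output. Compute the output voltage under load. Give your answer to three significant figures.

The load sits in parallel with R₂: R₂‖R_L = (270 × 6010) / (270 + 6010) = 258.4 Ω.
V_out = 13.4 × 258.4 / (281 + 258.4) = 13.4 × 258.4/539.4 = 6.42 V.

V_out ≈ 6.42 V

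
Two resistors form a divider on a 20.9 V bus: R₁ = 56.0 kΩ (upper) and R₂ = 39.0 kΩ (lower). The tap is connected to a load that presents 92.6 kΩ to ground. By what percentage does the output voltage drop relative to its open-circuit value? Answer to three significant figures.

Unloaded V = 20.9 × 39.0/95.00 = 8.580 V.
Loaded: R₂‖R_L = 27.44 kΩ, giving V = 20.9 × 27.44/83.44 = 6.874 V.
Drop = (8.580 − 6.874) / 8.580 = 19.9 %.

19.9 %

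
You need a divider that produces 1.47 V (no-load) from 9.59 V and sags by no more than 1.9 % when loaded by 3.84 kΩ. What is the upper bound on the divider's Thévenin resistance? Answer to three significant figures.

Loading drop = R_th/(R_th + R_L) ≤ 0.0190, so R_th ≤ R_L · ε/(1−ε) = 3.84 kΩ × 0.0190/0.9810 = 74.4 Ω.
(Any R1, R2 with R2/(R1+R2) = 0.153 and R1‖R2 ≤ 74.4 Ω will meet the spec.)

R_th ≤ 74.4 Ω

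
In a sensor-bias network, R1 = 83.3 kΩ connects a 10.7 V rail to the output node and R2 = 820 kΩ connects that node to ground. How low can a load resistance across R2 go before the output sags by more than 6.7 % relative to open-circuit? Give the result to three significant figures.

Output resistance R_th = R1‖R2 = (83.3 × 820)/903.3 = 75.62 kΩ.
The fractional drop is R_th/(R_th + R_L); requiring this ≤ 0.0670 gives R_L ≥ R_th(1/0.0670 − 1) = 75.62 × 13.93 = 1.05 MΩ.

R_L(min) ≈ 1.05 MΩ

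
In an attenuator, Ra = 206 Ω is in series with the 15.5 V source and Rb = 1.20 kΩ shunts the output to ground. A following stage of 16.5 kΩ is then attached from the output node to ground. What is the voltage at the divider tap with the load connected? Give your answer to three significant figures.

V_out ≈ 13.1 V

The load sits in parallel with Rb: Rb‖R_L = (1200 × 16500) / (1200 + 16500) = 1119 Ω.
V_out = 15.5 × 1119 / (206 + 1119) = 15.5 × 1119/1325 = 13.1 V.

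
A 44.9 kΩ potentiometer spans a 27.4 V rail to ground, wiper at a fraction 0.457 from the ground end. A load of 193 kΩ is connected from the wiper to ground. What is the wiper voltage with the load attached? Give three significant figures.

V ≈ 11.8 V

The wiper splits the pot into (1−α)R = 24.38 kΩ above and αR = 20.52 kΩ below.
Lower section ‖ load = 18.55 kΩ.
V_wiper = 27.4 × 18.55/(24.38 + 18.55) = 11.8 V.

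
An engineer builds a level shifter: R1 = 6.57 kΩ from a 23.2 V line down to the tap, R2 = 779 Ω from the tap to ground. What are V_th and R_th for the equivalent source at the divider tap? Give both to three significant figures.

V_th is the open-circuit tap voltage: 23.2 × 779/(6570 + 779) = 2.46 V.
With the supply zeroed, R1 and R2 appear in parallel from the tap: R_th = R1‖R2 = (6570 × 779)/7349 = 696 Ω.

V_th = 2.46 V, R_th = 696 Ω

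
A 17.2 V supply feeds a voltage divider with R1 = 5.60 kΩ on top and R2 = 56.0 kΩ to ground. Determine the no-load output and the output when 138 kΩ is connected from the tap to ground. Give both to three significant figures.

Unloaded: 15.6 V; loaded: 15.1 V

Open-circuit: V = 17.2 × 56.0/(5.60 + 56.0) = 15.6 V.
With the load, R2 becomes R2‖R_L = 39.84 kΩ, so V = 17.2 × 39.84/45.44 = 15.1 V.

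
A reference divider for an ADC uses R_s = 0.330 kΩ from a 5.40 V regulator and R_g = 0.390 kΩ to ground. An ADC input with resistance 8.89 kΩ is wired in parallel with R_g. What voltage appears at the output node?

The load sits in parallel with R_g: R_g‖R_L = (390 × 8890) / (390 + 8890) = 373.6 Ω.
V_out = 5.40 × 373.6 / (330 + 373.6) = 5.40 × 373.6/703.6 = 2.87 V.

V_out ≈ 2.87 V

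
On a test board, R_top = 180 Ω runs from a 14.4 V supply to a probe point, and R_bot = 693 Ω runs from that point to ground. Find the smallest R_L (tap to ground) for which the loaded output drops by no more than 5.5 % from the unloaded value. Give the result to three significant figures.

R_L(min) ≈ 2.46 kΩ

Output resistance R_th = R_top‖R_bot = (180 × 693)/873.0 = 142.9 Ω.
The fractional drop is R_th/(R_th + R_L); requiring this ≤ 0.0550 gives R_L ≥ R_th(1/0.0550 − 1) = 142.9 × 17.18 = 2.46 kΩ.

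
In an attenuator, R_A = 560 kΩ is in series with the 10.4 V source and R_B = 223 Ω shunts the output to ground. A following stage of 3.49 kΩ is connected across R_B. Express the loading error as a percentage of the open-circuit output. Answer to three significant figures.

6.00 %

The divider's output (Thévenin) resistance is R_A‖R_B = 222.9 Ω.
Fractional drop under load = R_th/(R_th + R_L) = 222.9 / (222.9 + 3490) = 0.06004.
So the output falls by 6.00 %.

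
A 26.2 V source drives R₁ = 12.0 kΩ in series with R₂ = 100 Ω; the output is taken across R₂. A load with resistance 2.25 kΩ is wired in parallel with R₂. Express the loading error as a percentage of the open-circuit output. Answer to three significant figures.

The divider's output (Thévenin) resistance is R₁‖R₂ = 99.17 Ω.
Fractional drop under load = R_th/(R_th + R_L) = 99.17 / (99.17 + 2250) = 0.04222.
So the output falls by 4.22 %.

4.22 %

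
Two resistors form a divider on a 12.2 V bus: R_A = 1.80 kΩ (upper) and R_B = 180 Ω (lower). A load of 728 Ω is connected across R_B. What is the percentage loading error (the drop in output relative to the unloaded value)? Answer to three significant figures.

18.4 %

Unloaded V = 12.2 × 180/1980 = 1.109 V.
Loaded: R_B‖R_L = 144.3 Ω, giving V = 12.2 × 144.3/1944 = 0.9055 V.
Drop = (1.109 − 0.9055) / 1.109 = 18.4 %.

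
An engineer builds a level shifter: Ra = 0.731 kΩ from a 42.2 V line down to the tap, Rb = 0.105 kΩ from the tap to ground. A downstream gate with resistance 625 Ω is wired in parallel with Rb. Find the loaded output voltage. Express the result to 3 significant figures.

The load sits in parallel with Rb: Rb‖R_L = (105 × 625) / (105 + 625) = 89.90 Ω.
V_out = 42.2 × 89.90 / (731 + 89.90) = 42.2 × 89.90/820.9 = 4.62 V.

V_out ≈ 4.62 V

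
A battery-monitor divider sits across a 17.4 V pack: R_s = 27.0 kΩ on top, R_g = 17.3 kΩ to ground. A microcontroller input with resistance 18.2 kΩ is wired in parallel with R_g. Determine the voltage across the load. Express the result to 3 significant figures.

V_out ≈ 4.30 V

The load sits in parallel with R_g: R_g‖R_L = (17.3 × 18.2) / (17.3 + 18.2) = 8.869 kΩ.
V_out = 17.4 × 8.869 / (27.0 + 8.869) = 17.4 × 8.869/35.87 = 4.30 V.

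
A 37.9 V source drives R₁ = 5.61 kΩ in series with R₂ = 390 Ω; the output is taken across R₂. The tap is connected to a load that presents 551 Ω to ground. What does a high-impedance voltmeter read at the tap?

The load sits in parallel with R₂: R₂‖R_L = (390 × 551) / (390 + 551) = 228.4 Ω.
V_out = 37.9 × 228.4 / (5610 + 228.4) = 37.9 × 228.4/5838 = 1.48 V.
(Unloaded it would have been 2.46 V.)

V_out ≈ 1.48 V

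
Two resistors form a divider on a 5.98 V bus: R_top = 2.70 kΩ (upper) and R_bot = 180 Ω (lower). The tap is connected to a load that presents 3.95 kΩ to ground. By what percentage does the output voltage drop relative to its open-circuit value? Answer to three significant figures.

4.10 %

The divider's output (Thévenin) resistance is R_top‖R_bot = 168.8 Ω.
Fractional drop under load = R_th/(R_th + R_L) = 168.8 / (168.8 + 3950) = 0.04097.
So the output falls by 4.10 %.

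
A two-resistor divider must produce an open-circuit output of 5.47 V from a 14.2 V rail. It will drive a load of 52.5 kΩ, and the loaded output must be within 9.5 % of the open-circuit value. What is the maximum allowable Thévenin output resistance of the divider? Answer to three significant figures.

R_th ≤ 5.51 kΩ

Loading drop = R_th/(R_th + R_L) ≤ 0.0950, so R_th ≤ R_L · ε/(1−ε) = 52.5 kΩ × 0.0950/0.9050 = 5.51 kΩ.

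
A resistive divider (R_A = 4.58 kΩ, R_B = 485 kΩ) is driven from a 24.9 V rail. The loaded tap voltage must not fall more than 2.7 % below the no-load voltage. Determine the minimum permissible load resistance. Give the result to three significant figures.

R_L(min) ≈ 164 kΩ

Output resistance R_th = R_A‖R_B = (4.58 × 485)/489.6 = 4.537 kΩ.
The fractional drop is R_th/(R_th + R_L); requiring this ≤ 0.0270 gives R_L ≥ R_th(1/0.0270 − 1) = 4.537 × 36.04 = 164 kΩ.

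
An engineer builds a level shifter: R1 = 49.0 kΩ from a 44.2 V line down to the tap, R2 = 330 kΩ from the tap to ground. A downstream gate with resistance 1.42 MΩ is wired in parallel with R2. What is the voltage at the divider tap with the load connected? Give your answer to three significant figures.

The load sits in parallel with R2: R2‖R_L = (330 × 1420) / (330 + 1420) = 267.8 kΩ.
V_out = 44.2 × 267.8 / (49.0 + 267.8) = 44.2 × 267.8/316.8 = 37.4 V.

V_out ≈ 37.4 V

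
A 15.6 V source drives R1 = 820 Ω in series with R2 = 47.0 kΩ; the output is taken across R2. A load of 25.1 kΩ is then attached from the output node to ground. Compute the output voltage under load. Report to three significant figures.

The load sits in parallel with R2: R2‖R_L = (47000 × 25100) / (47000 + 25100) = 16360 Ω.
V_out = 15.6 × 16360 / (820 + 16360) = 15.6 × 16360/17180 = 14.9 V.

V_out ≈ 14.9 V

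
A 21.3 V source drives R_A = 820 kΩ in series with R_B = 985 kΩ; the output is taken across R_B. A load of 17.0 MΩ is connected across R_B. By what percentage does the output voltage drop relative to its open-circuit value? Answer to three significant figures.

2.56 %

The divider's output (Thévenin) resistance is R_A‖R_B = 447.5 kΩ.
Fractional drop under load = R_th/(R_th + R_L) = 447.5 / (447.5 + 17000) = 0.02565.
So the output falls by 2.56 %.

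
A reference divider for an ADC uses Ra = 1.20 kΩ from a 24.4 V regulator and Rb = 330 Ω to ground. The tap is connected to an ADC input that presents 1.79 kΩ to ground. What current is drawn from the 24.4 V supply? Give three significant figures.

I ≈ 16.5 mA

Rb‖R_L = 278.6 Ω, so the source sees Ra + Rb‖R_L = 1479 Ω.
I = 24.4 V / 1479 Ω = 16.5 mA.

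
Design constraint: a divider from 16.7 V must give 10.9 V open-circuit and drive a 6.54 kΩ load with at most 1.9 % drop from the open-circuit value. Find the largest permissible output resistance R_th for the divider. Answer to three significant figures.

R_th ≤ 127 Ω

Loading drop = R_th/(R_th + R_L) ≤ 0.0190, so R_th ≤ R_L · ε/(1−ε) = 6.54 kΩ × 0.0190/0.9810 = 127 Ω.
(Any R1, R2 with R2/(R1+R2) = 0.653 and R1‖R2 ≤ 127 Ω will meet the spec.)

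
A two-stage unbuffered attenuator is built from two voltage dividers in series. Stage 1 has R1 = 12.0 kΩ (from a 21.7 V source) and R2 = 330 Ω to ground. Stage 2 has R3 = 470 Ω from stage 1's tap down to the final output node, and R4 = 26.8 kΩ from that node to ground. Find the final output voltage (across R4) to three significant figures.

Stage 2 presents R3+R4 = 27270 Ω as a load on stage 1's tap.
Stage 1's lower leg becomes R2‖(R3+R4) = 326.1 Ω, so V_mid = 21.7 × 326.1/12330 = 0.5740 V.
Stage 2 is itself unloaded: V_out = V_mid × R4/(R3+R4) = 0.5740 × 26800/27270 = 0.564 V.

V_out ≈ 0.564 V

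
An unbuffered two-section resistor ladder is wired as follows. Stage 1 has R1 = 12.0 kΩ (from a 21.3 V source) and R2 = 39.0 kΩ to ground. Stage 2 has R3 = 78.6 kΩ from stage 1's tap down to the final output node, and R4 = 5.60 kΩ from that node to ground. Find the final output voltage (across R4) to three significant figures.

V_out ≈ 0.977 V

Stage 2 presents R3+R4 = 84.20 kΩ as a load on stage 1's tap.
Stage 1's lower leg becomes R2‖(R3+R4) = 26.65 kΩ, so V_mid = 21.3 × 26.65/38.65 = 14.69 V.
Stage 2 is itself unloaded: V_out = V_mid × R4/(R3+R4) = 14.69 × 5.60/84.20 = 0.977 V.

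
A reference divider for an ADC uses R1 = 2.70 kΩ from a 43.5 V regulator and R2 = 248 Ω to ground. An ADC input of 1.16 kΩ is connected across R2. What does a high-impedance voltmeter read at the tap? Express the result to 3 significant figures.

V_out ≈ 3.06 V

The load sits in parallel with R2: R2‖R_L = (248 × 1160) / (248 + 1160) = 204.3 Ω.
V_out = 43.5 × 204.3 / (2700 + 204.3) = 43.5 × 204.3/2904 = 3.06 V.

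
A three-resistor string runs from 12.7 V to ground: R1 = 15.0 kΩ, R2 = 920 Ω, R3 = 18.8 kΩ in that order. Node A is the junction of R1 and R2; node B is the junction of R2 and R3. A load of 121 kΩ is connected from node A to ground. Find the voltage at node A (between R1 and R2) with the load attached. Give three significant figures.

V ≈ 6.74 V

Below node A the series string R2+R3 = 19720 Ω sits in parallel with the 121000 Ω load: 16960 Ω.
V_A = 12.7 × 16960/(15000 + 16960) = 6.74 V.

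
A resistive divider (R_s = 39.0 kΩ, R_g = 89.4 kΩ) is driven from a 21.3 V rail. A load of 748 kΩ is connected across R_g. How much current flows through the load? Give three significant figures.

R_g‖R_L = 79.86 kΩ; V_out = 21.3 × 79.86/118.9 = 14.31 V.
I_L = V_out / R_L = 14.31 / 748 kΩ = 0.0191 mA.

I_L ≈ 0.0191 mA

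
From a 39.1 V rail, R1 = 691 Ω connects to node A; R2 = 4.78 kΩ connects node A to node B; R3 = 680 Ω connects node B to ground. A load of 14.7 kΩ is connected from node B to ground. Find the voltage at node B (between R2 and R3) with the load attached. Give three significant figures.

V ≈ 4.15 V

At node B, R3 is in parallel with the load: R3‖R_L = 649.9 Ω.
Below node A the resistance is R2 + (R3‖R_L) = 5430 Ω, so V_A = 39.1 × 5430/6121 = 34.69 V.
Then V_B = V_A × (R3‖R_L)/(R2 + R3‖R_L) = 34.69 × 649.9/5430 = 4.15 V.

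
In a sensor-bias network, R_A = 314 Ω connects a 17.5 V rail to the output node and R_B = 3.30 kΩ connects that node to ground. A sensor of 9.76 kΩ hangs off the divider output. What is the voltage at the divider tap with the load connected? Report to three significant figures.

V_out ≈ 15.5 V

The load sits in parallel with R_B: R_B‖R_L = (3300 × 9760) / (3300 + 9760) = 2466 Ω.
V_out = 17.5 × 2466 / (314 + 2466) = 17.5 × 2466/2780 = 15.5 V.
(Unloaded it would have been 16.0 V.)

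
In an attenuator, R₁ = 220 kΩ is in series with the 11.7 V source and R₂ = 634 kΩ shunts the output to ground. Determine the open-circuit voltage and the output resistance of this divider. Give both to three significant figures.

V_th is the open-circuit tap voltage: 11.7 × 634/(220 + 634) = 8.69 V.
With the supply zeroed, R₁ and R₂ appear in parallel from the tap: R_th = R₁‖R₂ = (220 × 634)/854.0 = 163 kΩ.

V_th = 8.69 V, R_th = 163 kΩ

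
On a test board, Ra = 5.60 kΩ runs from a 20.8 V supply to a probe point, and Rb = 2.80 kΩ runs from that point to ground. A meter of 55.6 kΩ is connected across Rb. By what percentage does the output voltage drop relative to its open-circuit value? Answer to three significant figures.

3.25 %

The divider's output (Thévenin) resistance is Ra‖Rb = 1.867 kΩ.
Fractional drop under load = R_th/(R_th + R_L) = 1.867 / (1.867 + 55.6) = 0.03248.
So the output falls by 3.25 %.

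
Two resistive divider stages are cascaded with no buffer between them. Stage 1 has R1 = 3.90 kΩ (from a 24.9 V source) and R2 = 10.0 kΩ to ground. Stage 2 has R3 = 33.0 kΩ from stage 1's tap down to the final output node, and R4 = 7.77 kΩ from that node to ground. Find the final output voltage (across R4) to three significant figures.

V_out ≈ 3.19 V

Stage 2 presents R3+R4 = 40.77 kΩ as a load on stage 1's tap.
Stage 1's lower leg becomes R2‖(R3+R4) = 8.030 kΩ, so V_mid = 24.9 × 8.030/11.93 = 16.76 V.
Stage 2 is itself unloaded: V_out = V_mid × R4/(R3+R4) = 16.76 × 7.77/40.77 = 3.19 V.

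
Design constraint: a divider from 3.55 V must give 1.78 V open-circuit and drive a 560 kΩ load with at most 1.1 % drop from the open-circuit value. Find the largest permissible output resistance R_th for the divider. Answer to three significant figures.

R_th ≤ 6.23 kΩ

Loading drop = R_th/(R_th + R_L) ≤ 0.0110, so R_th ≤ R_L · ε/(1−ε) = 560 kΩ × 0.0110/0.9890 = 6.23 kΩ.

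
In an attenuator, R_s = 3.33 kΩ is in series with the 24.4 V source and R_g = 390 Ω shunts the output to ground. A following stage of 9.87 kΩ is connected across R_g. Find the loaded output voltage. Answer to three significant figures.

V_out ≈ 2.47 V

The load sits in parallel with R_g: R_g‖R_L = (390 × 9870) / (390 + 9870) = 375.2 Ω.
V_out = 24.4 × 375.2 / (3330 + 375.2) = 24.4 × 375.2/3705 = 2.47 V.
(Unloaded it would have been 2.56 V.)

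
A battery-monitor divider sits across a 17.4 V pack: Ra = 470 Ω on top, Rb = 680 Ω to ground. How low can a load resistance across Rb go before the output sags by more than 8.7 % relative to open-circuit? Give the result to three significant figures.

Output resistance R_th = Ra‖Rb = (470 × 680)/1150 = 277.9 Ω.
The fractional drop is R_th/(R_th + R_L); requiring this ≤ 0.0870 gives R_L ≥ R_th(1/0.0870 − 1) = 277.9 × 10.49 = 2.92 kΩ.

R_L(min) ≈ 2.92 kΩ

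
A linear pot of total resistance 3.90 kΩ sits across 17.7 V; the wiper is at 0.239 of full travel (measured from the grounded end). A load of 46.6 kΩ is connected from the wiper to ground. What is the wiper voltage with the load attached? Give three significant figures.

V ≈ 4.17 V

The wiper splits the pot into (1−α)R = 2968 Ω above and αR = 932.1 Ω below.
Lower section ‖ load = 913.8 Ω.
V_wiper = 17.7 × 913.8/(2968 + 913.8) = 4.17 V.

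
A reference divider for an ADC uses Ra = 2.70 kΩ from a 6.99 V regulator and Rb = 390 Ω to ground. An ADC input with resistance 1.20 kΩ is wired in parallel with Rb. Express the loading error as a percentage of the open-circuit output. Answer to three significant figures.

The divider's output (Thévenin) resistance is Ra‖Rb = 340.8 Ω.
Fractional drop under load = R_th/(R_th + R_L) = 340.8 / (340.8 + 1200) = 0.2212.
So the output falls by 22.1 %.

22.1 %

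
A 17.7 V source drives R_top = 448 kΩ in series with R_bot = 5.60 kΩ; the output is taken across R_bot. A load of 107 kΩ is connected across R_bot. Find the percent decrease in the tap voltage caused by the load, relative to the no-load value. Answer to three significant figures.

4.91 %

The divider's output (Thévenin) resistance is R_top‖R_bot = 5.531 kΩ.
Fractional drop under load = R_th/(R_th + R_L) = 5.531 / (5.531 + 107) = 0.04915.
So the output falls by 4.91 %.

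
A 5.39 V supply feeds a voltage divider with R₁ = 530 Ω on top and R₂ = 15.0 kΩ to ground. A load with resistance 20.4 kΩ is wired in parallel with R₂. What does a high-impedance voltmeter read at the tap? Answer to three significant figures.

V_out ≈ 5.08 V

The load sits in parallel with R₂: R₂‖R_L = (15000 × 20400) / (15000 + 20400) = 8644 Ω.
V_out = 5.39 × 8644 / (530 + 8644) = 5.39 × 8644/9174 = 5.08 V.
(Unloaded it would have been 5.21 V.)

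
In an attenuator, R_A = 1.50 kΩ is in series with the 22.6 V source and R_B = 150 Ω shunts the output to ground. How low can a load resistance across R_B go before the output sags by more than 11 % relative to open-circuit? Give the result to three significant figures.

Output resistance R_th = R_A‖R_B = (1500 × 150)/1650 = 136.4 Ω.
The fractional drop is R_th/(R_th + R_L); requiring this ≤ 0.110 gives R_L ≥ R_th(1/0.110 − 1) = 136.4 × 8.091 = 1.10 kΩ.

R_L(min) ≈ 1.10 kΩ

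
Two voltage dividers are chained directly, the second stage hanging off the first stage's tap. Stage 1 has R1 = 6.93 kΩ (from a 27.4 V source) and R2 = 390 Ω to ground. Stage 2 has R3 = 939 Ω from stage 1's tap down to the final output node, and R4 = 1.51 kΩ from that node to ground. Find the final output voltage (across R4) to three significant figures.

V_out ≈ 0.782 V

Stage 2 presents R3+R4 = 2449 Ω as a load on stage 1's tap.
Stage 1's lower leg becomes R2‖(R3+R4) = 336.4 Ω, so V_mid = 27.4 × 336.4/7266 = 1.269 V.
Stage 2 is itself unloaded: V_out = V_mid × R4/(R3+R4) = 1.269 × 1510/2449 = 0.782 V.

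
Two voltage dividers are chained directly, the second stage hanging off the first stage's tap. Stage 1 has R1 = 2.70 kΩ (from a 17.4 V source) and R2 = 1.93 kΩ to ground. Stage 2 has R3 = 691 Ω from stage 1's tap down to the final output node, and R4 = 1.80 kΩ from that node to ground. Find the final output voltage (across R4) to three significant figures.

Stage 2 presents R3+R4 = 2491 Ω as a load on stage 1's tap.
Stage 1's lower leg becomes R2‖(R3+R4) = 1087 Ω, so V_mid = 17.4 × 1087/3787 = 4.996 V.
Stage 2 is itself unloaded: V_out = V_mid × R4/(R3+R4) = 4.996 × 1800/2491 = 3.61 V.

V_out ≈ 3.61 V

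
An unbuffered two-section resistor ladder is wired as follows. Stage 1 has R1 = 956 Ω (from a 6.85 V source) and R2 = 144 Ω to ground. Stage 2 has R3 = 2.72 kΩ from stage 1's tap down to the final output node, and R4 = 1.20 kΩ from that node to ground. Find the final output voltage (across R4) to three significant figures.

Stage 2 presents R3+R4 = 3920 Ω as a load on stage 1's tap.
Stage 1's lower leg becomes R2‖(R3+R4) = 138.9 Ω, so V_mid = 6.85 × 138.9/1095 = 0.8690 V.
Stage 2 is itself unloaded: V_out = V_mid × R4/(R3+R4) = 0.8690 × 1200/3920 = 0.266 V.

V_out ≈ 0.266 V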